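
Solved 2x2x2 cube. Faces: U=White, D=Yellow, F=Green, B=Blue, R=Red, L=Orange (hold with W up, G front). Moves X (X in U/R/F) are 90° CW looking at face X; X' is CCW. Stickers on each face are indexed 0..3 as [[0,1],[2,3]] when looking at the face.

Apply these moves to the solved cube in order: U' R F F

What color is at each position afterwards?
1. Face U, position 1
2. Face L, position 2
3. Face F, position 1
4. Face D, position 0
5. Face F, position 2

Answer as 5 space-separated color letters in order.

Answer: O O G G Y

Derivation:
After move 1 (U'): U=WWWW F=OOGG R=GGRR B=RRBB L=BBOO
After move 2 (R): R=RGRG U=WOWG F=OYGY D=YBYR B=WRWB
After move 3 (F): F=GOYY U=WOOB R=WGGG D=RRYR L=BYOB
After move 4 (F): F=YGYO U=WOBY R=OGBG D=GWYR L=BROR
Query 1: U[1] = O
Query 2: L[2] = O
Query 3: F[1] = G
Query 4: D[0] = G
Query 5: F[2] = Y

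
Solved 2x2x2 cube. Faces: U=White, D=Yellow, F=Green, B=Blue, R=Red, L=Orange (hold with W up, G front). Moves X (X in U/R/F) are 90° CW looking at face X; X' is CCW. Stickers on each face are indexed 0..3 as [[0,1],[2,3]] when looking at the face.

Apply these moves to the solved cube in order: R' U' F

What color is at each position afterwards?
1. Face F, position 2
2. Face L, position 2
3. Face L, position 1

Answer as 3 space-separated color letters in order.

After move 1 (R'): R=RRRR U=WBWB F=GWGW D=YGYG B=YBYB
After move 2 (U'): U=BBWW F=OOGW R=GWRR B=RRYB L=YBOO
After move 3 (F): F=GOWO U=BBOB R=WWWR D=RGYG L=YYOG
Query 1: F[2] = W
Query 2: L[2] = O
Query 3: L[1] = Y

Answer: W O Y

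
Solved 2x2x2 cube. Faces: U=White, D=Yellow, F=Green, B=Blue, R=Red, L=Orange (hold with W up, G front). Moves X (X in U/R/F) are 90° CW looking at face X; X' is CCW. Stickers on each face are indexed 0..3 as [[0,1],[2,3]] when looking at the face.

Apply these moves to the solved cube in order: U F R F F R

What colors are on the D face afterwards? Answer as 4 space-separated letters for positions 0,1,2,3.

Answer: R W Y G

Derivation:
After move 1 (U): U=WWWW F=RRGG R=BBRR B=OOBB L=GGOO
After move 2 (F): F=GRGR U=WWOG R=WBWR D=RBYY L=GYOY
After move 3 (R): R=WWRB U=WROR F=GBGY D=RBYO B=GOWB
After move 4 (F): F=GGYB U=WRYY R=OWRB D=RWYO L=GROB
After move 5 (F): F=YGBG U=WRBR R=YWYB D=ROYO L=GROW
After move 6 (R): R=YYBW U=WGBG F=YOBO D=RWYG B=RORB
Query: D face = RWYG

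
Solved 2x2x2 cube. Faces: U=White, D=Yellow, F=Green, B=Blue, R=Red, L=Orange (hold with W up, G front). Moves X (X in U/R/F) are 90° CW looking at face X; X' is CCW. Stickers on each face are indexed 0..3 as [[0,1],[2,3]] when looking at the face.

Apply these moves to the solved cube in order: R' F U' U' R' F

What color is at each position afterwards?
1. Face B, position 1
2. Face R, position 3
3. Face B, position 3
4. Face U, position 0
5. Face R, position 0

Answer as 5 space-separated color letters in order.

After move 1 (R'): R=RRRR U=WBWB F=GWGW D=YGYG B=YBYB
After move 2 (F): F=GGWW U=WBOO R=WRBR D=RRYG L=OYOG
After move 3 (U'): U=BOWO F=OYWW R=GGBR B=WRYB L=YBOG
After move 4 (U'): U=OOBW F=YBWW R=OYBR B=GGYB L=WROG
After move 5 (R'): R=YROB U=OYBG F=YOWW D=RBYW B=GGRB
After move 6 (F): F=WYWO U=OYGR R=BRGB D=OYYW L=WROB
Query 1: B[1] = G
Query 2: R[3] = B
Query 3: B[3] = B
Query 4: U[0] = O
Query 5: R[0] = B

Answer: G B B O B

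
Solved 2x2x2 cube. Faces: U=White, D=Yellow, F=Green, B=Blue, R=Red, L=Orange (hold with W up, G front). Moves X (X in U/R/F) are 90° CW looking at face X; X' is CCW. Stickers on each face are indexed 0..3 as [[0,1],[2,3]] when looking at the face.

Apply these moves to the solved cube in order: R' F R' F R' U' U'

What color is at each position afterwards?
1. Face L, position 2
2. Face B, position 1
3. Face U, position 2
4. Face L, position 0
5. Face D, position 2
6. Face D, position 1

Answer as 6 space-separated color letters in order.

After move 1 (R'): R=RRRR U=WBWB F=GWGW D=YGYG B=YBYB
After move 2 (F): F=GGWW U=WBOO R=WRBR D=RRYG L=OYOG
After move 3 (R'): R=RRWB U=WYOY F=GBWO D=RGYW B=GBRB
After move 4 (F): F=WGOB U=WYGY R=ORYB D=WRYW L=OROG
After move 5 (R'): R=RBOY U=WRGG F=WYOY D=WGYB B=WBRB
After move 6 (U'): U=RGWG F=OROY R=WYOY B=RBRB L=WBOG
After move 7 (U'): U=GGRW F=WBOY R=OROY B=WYRB L=RBOG
Query 1: L[2] = O
Query 2: B[1] = Y
Query 3: U[2] = R
Query 4: L[0] = R
Query 5: D[2] = Y
Query 6: D[1] = G

Answer: O Y R R Y G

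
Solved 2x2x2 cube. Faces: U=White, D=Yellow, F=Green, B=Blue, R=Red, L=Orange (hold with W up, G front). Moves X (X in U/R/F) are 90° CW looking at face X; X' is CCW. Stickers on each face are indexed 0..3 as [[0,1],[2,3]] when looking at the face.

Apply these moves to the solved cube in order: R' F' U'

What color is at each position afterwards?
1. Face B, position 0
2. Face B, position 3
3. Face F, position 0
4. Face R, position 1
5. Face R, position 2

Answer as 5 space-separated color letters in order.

Answer: G B O W Y

Derivation:
After move 1 (R'): R=RRRR U=WBWB F=GWGW D=YGYG B=YBYB
After move 2 (F'): F=WWGG U=WBRR R=GRYR D=OOYG L=OBOW
After move 3 (U'): U=BRWR F=OBGG R=WWYR B=GRYB L=YBOW
Query 1: B[0] = G
Query 2: B[3] = B
Query 3: F[0] = O
Query 4: R[1] = W
Query 5: R[2] = Y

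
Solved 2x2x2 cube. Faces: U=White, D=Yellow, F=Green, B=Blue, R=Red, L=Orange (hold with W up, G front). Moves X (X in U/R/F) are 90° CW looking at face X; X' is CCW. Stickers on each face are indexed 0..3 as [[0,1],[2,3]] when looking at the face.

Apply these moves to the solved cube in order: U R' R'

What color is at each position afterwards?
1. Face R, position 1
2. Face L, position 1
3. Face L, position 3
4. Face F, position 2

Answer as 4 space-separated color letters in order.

After move 1 (U): U=WWWW F=RRGG R=BBRR B=OOBB L=GGOO
After move 2 (R'): R=BRBR U=WBWO F=RWGW D=YRYG B=YOYB
After move 3 (R'): R=RRBB U=WYWY F=RBGO D=YWYW B=GORB
Query 1: R[1] = R
Query 2: L[1] = G
Query 3: L[3] = O
Query 4: F[2] = G

Answer: R G O G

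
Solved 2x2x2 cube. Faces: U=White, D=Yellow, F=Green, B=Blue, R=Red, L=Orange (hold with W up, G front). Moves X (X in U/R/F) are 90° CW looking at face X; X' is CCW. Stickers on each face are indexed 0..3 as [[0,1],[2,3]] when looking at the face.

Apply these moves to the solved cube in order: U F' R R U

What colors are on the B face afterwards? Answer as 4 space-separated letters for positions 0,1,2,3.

After move 1 (U): U=WWWW F=RRGG R=BBRR B=OOBB L=GGOO
After move 2 (F'): F=RGRG U=WWBR R=YBYR D=GOYY L=GWOW
After move 3 (R): R=YYRB U=WGBG F=RORY D=GBYO B=ROWB
After move 4 (R): R=RYBY U=WOBY F=RBRO D=GWYR B=GOGB
After move 5 (U): U=BWYO F=RYRO R=GOBY B=GWGB L=RBOW
Query: B face = GWGB

Answer: G W G B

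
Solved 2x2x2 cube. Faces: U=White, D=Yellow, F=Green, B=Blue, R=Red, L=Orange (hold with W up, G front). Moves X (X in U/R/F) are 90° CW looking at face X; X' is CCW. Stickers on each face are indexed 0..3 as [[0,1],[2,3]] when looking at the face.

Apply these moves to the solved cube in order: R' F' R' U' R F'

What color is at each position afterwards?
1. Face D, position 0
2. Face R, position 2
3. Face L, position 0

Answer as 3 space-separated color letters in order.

Answer: B O G

Derivation:
After move 1 (R'): R=RRRR U=WBWB F=GWGW D=YGYG B=YBYB
After move 2 (F'): F=WWGG U=WBRR R=GRYR D=OOYG L=OBOW
After move 3 (R'): R=RRGY U=WYRY F=WBGR D=OWYG B=GBOB
After move 4 (U'): U=YYWR F=OBGR R=WBGY B=RROB L=GBOW
After move 5 (R): R=GWYB U=YBWR F=OWGG D=OOYR B=RRYB
After move 6 (F'): F=WGOG U=YBGY R=OWOB D=BWYR L=GROW
Query 1: D[0] = B
Query 2: R[2] = O
Query 3: L[0] = G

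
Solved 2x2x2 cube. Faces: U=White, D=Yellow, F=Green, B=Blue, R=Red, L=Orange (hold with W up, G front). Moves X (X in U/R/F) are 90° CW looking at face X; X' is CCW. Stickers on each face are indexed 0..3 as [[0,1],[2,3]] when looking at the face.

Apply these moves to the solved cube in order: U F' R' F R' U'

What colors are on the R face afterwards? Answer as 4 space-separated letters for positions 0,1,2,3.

Answer: R B B O

Derivation:
After move 1 (U): U=WWWW F=RRGG R=BBRR B=OOBB L=GGOO
After move 2 (F'): F=RGRG U=WWBR R=YBYR D=GOYY L=GWOW
After move 3 (R'): R=BRYY U=WBBO F=RWRR D=GGYG B=YOOB
After move 4 (F): F=RRRW U=WBWW R=BROY D=YBYG L=GGOG
After move 5 (R'): R=RYBO U=WOWY F=RBRW D=YRYW B=GOBB
After move 6 (U'): U=OYWW F=GGRW R=RBBO B=RYBB L=GOOG
Query: R face = RBBO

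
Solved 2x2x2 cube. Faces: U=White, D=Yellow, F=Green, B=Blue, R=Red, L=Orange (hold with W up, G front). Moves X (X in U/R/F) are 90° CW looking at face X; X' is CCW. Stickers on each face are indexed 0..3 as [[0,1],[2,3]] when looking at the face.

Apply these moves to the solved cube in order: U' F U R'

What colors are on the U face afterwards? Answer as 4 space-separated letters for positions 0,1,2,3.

Answer: O B B B

Derivation:
After move 1 (U'): U=WWWW F=OOGG R=GGRR B=RRBB L=BBOO
After move 2 (F): F=GOGO U=WWOB R=WGWR D=RGYY L=BYOY
After move 3 (U): U=OWBW F=WGGO R=RRWR B=BYBB L=GOOY
After move 4 (R'): R=RRRW U=OBBB F=WWGW D=RGYO B=YYGB
Query: U face = OBBB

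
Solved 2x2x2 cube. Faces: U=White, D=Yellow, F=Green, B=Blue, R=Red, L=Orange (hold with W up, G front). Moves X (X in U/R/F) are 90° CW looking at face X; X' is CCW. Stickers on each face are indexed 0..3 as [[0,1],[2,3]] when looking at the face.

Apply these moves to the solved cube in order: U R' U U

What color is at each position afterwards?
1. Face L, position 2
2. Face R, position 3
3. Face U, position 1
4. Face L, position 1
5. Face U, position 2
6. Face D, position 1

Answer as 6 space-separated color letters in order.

Answer: O R W R B R

Derivation:
After move 1 (U): U=WWWW F=RRGG R=BBRR B=OOBB L=GGOO
After move 2 (R'): R=BRBR U=WBWO F=RWGW D=YRYG B=YOYB
After move 3 (U): U=WWOB F=BRGW R=YOBR B=GGYB L=RWOO
After move 4 (U): U=OWBW F=YOGW R=GGBR B=RWYB L=BROO
Query 1: L[2] = O
Query 2: R[3] = R
Query 3: U[1] = W
Query 4: L[1] = R
Query 5: U[2] = B
Query 6: D[1] = R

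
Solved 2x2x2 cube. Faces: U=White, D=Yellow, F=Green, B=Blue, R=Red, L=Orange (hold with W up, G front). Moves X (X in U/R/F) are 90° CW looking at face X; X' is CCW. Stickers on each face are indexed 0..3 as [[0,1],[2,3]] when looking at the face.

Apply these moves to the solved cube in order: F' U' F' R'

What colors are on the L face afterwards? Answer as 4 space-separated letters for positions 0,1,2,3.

After move 1 (F'): F=GGGG U=WWRR R=YRYR D=OOYY L=OWOW
After move 2 (U'): U=WRWR F=OWGG R=GGYR B=YRBB L=BBOW
After move 3 (F'): F=WGOG U=WRGY R=OGOR D=BWYY L=BROW
After move 4 (R'): R=GROO U=WBGY F=WROY D=BGYG B=YRWB
Query: L face = BROW

Answer: B R O W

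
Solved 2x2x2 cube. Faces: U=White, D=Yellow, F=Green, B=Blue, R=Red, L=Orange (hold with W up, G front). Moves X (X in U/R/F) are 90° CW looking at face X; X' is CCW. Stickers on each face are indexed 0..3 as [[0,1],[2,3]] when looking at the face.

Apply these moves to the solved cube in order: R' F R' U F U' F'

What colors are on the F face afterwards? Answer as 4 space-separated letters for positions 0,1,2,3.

After move 1 (R'): R=RRRR U=WBWB F=GWGW D=YGYG B=YBYB
After move 2 (F): F=GGWW U=WBOO R=WRBR D=RRYG L=OYOG
After move 3 (R'): R=RRWB U=WYOY F=GBWO D=RGYW B=GBRB
After move 4 (U): U=OWYY F=RRWO R=GBWB B=OYRB L=GBOG
After move 5 (F): F=WROR U=OWGB R=YBYB D=WGYW L=GROG
After move 6 (U'): U=WBOG F=GROR R=WRYB B=YBRB L=OYOG
After move 7 (F'): F=RRGO U=WBWY R=GRWB D=YGYW L=OGOO
Query: F face = RRGO

Answer: R R G O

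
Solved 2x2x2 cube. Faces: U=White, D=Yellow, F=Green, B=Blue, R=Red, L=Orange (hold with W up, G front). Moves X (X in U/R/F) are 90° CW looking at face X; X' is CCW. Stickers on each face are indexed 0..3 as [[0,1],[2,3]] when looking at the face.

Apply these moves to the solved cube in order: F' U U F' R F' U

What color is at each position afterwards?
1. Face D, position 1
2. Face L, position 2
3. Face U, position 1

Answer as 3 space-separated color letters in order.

After move 1 (F'): F=GGGG U=WWRR R=YRYR D=OOYY L=OWOW
After move 2 (U): U=RWRW F=YRGG R=BBYR B=OWBB L=GGOW
After move 3 (U): U=RRWW F=BBGG R=OWYR B=GGBB L=YROW
After move 4 (F'): F=BGBG U=RROY R=OWOR D=RWYY L=YWOW
After move 5 (R): R=OORW U=RGOG F=BWBY D=RBYG B=YGRB
After move 6 (F'): F=WYBB U=RGOR R=BORW D=WWYG L=YGOO
After move 7 (U): U=ORRG F=BOBB R=YGRW B=YGRB L=WYOO
Query 1: D[1] = W
Query 2: L[2] = O
Query 3: U[1] = R

Answer: W O R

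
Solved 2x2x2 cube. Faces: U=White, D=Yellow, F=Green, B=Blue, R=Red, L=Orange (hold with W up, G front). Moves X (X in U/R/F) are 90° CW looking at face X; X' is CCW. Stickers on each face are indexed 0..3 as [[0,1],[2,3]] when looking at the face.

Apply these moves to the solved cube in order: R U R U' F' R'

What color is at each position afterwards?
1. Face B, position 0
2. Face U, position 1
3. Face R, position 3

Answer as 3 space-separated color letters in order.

After move 1 (R): R=RRRR U=WGWG F=GYGY D=YBYB B=WBWB
After move 2 (U): U=WWGG F=RRGY R=WBRR B=OOWB L=GYOO
After move 3 (R): R=RWRB U=WRGY F=RBGB D=YWYO B=GOWB
After move 4 (U'): U=RYWG F=GYGB R=RBRB B=RWWB L=GOOO
After move 5 (F'): F=YBGG U=RYRR R=WBYB D=OOYO L=GGOW
After move 6 (R'): R=BBWY U=RWRR F=YYGR D=OBYG B=OWOB
Query 1: B[0] = O
Query 2: U[1] = W
Query 3: R[3] = Y

Answer: O W Y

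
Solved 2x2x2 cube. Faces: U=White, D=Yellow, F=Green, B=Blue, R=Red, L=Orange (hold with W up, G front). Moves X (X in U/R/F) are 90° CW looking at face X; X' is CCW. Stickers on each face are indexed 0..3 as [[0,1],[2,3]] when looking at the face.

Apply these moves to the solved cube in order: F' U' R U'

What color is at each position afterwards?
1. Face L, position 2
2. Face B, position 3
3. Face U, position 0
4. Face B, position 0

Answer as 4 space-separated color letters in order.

After move 1 (F'): F=GGGG U=WWRR R=YRYR D=OOYY L=OWOW
After move 2 (U'): U=WRWR F=OWGG R=GGYR B=YRBB L=BBOW
After move 3 (R): R=YGRG U=WWWG F=OOGY D=OBYY B=RRRB
After move 4 (U'): U=WGWW F=BBGY R=OORG B=YGRB L=RROW
Query 1: L[2] = O
Query 2: B[3] = B
Query 3: U[0] = W
Query 4: B[0] = Y

Answer: O B W Y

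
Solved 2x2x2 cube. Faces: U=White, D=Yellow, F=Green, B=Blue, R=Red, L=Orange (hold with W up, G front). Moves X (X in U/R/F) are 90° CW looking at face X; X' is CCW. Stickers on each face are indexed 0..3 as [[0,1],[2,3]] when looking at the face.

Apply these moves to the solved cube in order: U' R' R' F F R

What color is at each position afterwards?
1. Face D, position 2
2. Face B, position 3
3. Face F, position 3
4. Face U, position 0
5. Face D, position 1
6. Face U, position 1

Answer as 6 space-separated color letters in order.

After move 1 (U'): U=WWWW F=OOGG R=GGRR B=RRBB L=BBOO
After move 2 (R'): R=GRGR U=WBWR F=OWGW D=YOYG B=YRYB
After move 3 (R'): R=RRGG U=WYWY F=OBGR D=YWYW B=GROB
After move 4 (F): F=GORB U=WYOB R=WRYG D=GRYW L=BYOW
After move 5 (F): F=RGBO U=WYWY R=ORBG D=YWYW L=BGOR
After move 6 (R): R=BOGR U=WGWO F=RWBW D=YOYG B=YRYB
Query 1: D[2] = Y
Query 2: B[3] = B
Query 3: F[3] = W
Query 4: U[0] = W
Query 5: D[1] = O
Query 6: U[1] = G

Answer: Y B W W O G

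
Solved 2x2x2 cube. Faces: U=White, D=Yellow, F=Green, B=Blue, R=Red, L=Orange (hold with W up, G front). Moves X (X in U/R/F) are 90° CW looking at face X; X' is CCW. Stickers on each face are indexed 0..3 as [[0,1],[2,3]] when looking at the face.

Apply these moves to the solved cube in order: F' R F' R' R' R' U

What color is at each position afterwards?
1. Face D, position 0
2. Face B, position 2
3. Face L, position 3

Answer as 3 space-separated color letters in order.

Answer: W G R

Derivation:
After move 1 (F'): F=GGGG U=WWRR R=YRYR D=OOYY L=OWOW
After move 2 (R): R=YYRR U=WGRG F=GOGY D=OBYB B=RBWB
After move 3 (F'): F=OYGG U=WGYR R=BYOR D=WWYB L=OGOR
After move 4 (R'): R=YRBO U=WWYR F=OGGR D=WYYG B=BBWB
After move 5 (R'): R=ROYB U=WWYB F=OWGR D=WGYR B=GBYB
After move 6 (R'): R=OBRY U=WYYG F=OWGB D=WWYR B=RBGB
After move 7 (U): U=YWGY F=OBGB R=RBRY B=OGGB L=OWOR
Query 1: D[0] = W
Query 2: B[2] = G
Query 3: L[3] = R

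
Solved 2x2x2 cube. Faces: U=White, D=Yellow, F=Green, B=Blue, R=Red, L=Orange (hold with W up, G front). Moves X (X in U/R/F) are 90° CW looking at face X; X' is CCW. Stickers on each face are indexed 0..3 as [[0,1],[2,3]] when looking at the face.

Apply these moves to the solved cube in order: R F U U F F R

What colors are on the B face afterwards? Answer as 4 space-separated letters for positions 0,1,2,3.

Answer: R G O B

Derivation:
After move 1 (R): R=RRRR U=WGWG F=GYGY D=YBYB B=WBWB
After move 2 (F): F=GGYY U=WGOO R=WRGR D=RRYB L=OYOB
After move 3 (U): U=OWOG F=WRYY R=WBGR B=OYWB L=GGOB
After move 4 (U): U=OOGW F=WBYY R=OYGR B=GGWB L=WROB
After move 5 (F): F=YWYB U=OOBR R=GYWR D=GOYB L=WROR
After move 6 (F): F=YYBW U=OORR R=BYRR D=WGYB L=WGOO
After move 7 (R): R=RBRY U=OYRW F=YGBB D=WWYG B=RGOB
Query: B face = RGOB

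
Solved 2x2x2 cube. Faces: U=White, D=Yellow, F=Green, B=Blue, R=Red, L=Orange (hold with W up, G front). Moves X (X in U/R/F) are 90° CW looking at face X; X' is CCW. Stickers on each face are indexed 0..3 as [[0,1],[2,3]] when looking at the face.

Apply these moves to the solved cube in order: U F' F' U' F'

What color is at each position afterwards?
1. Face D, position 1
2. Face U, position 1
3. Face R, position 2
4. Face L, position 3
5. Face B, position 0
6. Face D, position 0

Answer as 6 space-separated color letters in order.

Answer: B Y W W O O

Derivation:
After move 1 (U): U=WWWW F=RRGG R=BBRR B=OOBB L=GGOO
After move 2 (F'): F=RGRG U=WWBR R=YBYR D=GOYY L=GWOW
After move 3 (F'): F=GGRR U=WWYY R=OBGR D=WWYY L=GROB
After move 4 (U'): U=WYWY F=GRRR R=GGGR B=OBBB L=OOOB
After move 5 (F'): F=RRGR U=WYGG R=WGWR D=OBYY L=OYOW
Query 1: D[1] = B
Query 2: U[1] = Y
Query 3: R[2] = W
Query 4: L[3] = W
Query 5: B[0] = O
Query 6: D[0] = O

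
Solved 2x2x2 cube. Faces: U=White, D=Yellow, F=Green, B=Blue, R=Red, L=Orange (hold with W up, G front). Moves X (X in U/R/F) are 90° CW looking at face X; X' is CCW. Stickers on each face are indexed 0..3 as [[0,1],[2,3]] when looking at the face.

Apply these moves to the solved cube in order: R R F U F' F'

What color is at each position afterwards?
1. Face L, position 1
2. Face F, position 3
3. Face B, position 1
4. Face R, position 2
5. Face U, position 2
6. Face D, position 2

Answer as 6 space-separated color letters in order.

After move 1 (R): R=RRRR U=WGWG F=GYGY D=YBYB B=WBWB
After move 2 (R): R=RRRR U=WYWY F=GBGB D=YWYW B=GBGB
After move 3 (F): F=GGBB U=WYOO R=WRYR D=RRYW L=OYOW
After move 4 (U): U=OWOY F=WRBB R=GBYR B=OYGB L=GGOW
After move 5 (F'): F=RBWB U=OWGY R=RBRR D=GWYW L=GYOO
After move 6 (F'): F=BBRW U=OWRR R=WBGR D=YOYW L=GYOG
Query 1: L[1] = Y
Query 2: F[3] = W
Query 3: B[1] = Y
Query 4: R[2] = G
Query 5: U[2] = R
Query 6: D[2] = Y

Answer: Y W Y G R Y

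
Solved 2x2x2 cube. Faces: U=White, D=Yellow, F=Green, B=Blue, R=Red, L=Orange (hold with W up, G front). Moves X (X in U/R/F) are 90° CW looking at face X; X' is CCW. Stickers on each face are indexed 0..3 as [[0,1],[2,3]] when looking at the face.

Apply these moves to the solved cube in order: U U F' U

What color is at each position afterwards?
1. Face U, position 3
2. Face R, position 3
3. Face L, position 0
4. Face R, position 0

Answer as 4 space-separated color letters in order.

Answer: W R B G

Derivation:
After move 1 (U): U=WWWW F=RRGG R=BBRR B=OOBB L=GGOO
After move 2 (U): U=WWWW F=BBGG R=OORR B=GGBB L=RROO
After move 3 (F'): F=BGBG U=WWOR R=YOYR D=ROYY L=RWOW
After move 4 (U): U=OWRW F=YOBG R=GGYR B=RWBB L=BGOW
Query 1: U[3] = W
Query 2: R[3] = R
Query 3: L[0] = B
Query 4: R[0] = G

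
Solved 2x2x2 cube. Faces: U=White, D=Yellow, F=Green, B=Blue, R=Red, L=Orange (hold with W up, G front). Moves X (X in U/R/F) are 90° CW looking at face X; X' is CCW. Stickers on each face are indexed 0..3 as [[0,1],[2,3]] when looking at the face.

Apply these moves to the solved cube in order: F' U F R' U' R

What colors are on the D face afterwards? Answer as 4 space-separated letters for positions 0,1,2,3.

Answer: Y B Y B

Derivation:
After move 1 (F'): F=GGGG U=WWRR R=YRYR D=OOYY L=OWOW
After move 2 (U): U=RWRW F=YRGG R=BBYR B=OWBB L=GGOW
After move 3 (F): F=GYGR U=RWWG R=RBWR D=YBYY L=GOOO
After move 4 (R'): R=BRRW U=RBWO F=GWGG D=YYYR B=YWBB
After move 5 (U'): U=BORW F=GOGG R=GWRW B=BRBB L=YWOO
After move 6 (R): R=RGWW U=BORG F=GYGR D=YBYB B=WROB
Query: D face = YBYB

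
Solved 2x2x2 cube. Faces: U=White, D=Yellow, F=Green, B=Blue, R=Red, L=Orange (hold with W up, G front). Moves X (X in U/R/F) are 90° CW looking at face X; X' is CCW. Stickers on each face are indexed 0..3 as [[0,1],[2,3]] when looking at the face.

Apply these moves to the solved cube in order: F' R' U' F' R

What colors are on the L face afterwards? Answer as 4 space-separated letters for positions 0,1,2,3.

After move 1 (F'): F=GGGG U=WWRR R=YRYR D=OOYY L=OWOW
After move 2 (R'): R=RRYY U=WBRB F=GWGR D=OGYG B=YBOB
After move 3 (U'): U=BBWR F=OWGR R=GWYY B=RROB L=YBOW
After move 4 (F'): F=WROG U=BBGY R=GWOY D=BWYG L=YROW
After move 5 (R): R=OGYW U=BRGG F=WWOG D=BOYR B=YRBB
Query: L face = YROW

Answer: Y R O W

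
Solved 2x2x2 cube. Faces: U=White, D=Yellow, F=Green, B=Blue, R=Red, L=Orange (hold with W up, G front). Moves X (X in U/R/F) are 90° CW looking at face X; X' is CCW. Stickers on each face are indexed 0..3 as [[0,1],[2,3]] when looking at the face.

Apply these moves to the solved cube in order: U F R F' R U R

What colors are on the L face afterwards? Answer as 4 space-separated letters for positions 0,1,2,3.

After move 1 (U): U=WWWW F=RRGG R=BBRR B=OOBB L=GGOO
After move 2 (F): F=GRGR U=WWOG R=WBWR D=RBYY L=GYOY
After move 3 (R): R=WWRB U=WROR F=GBGY D=RBYO B=GOWB
After move 4 (F'): F=BYGG U=WRWR R=BWRB D=YYYO L=GROO
After move 5 (R): R=RBBW U=WYWG F=BYGO D=YWYG B=RORB
After move 6 (U): U=WWGY F=RBGO R=ROBW B=GRRB L=BYOO
After move 7 (R): R=BRWO U=WBGO F=RWGG D=YRYG B=YRWB
Query: L face = BYOO

Answer: B Y O O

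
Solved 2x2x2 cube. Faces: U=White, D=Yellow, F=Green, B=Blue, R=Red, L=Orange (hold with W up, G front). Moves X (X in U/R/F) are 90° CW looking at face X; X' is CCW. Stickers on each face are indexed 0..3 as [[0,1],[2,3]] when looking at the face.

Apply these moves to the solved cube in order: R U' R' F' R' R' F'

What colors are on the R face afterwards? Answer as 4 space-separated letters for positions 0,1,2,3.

After move 1 (R): R=RRRR U=WGWG F=GYGY D=YBYB B=WBWB
After move 2 (U'): U=GGWW F=OOGY R=GYRR B=RRWB L=WBOO
After move 3 (R'): R=YRGR U=GWWR F=OGGW D=YOYY B=BRBB
After move 4 (F'): F=GWOG U=GWYG R=ORYR D=BOYY L=WROW
After move 5 (R'): R=RROY U=GBYB F=GWOG D=BWYG B=YROB
After move 6 (R'): R=RYRO U=GOYY F=GBOB D=BWYG B=GRWB
After move 7 (F'): F=BBGO U=GORR R=WYBO D=RWYG L=WYOY
Query: R face = WYBO

Answer: W Y B O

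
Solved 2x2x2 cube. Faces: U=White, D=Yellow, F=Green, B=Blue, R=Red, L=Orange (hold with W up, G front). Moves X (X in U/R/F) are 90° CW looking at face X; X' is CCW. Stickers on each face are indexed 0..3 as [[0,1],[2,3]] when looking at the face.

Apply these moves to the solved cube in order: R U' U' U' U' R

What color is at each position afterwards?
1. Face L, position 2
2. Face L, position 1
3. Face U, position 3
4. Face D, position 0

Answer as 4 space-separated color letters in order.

Answer: O O Y Y

Derivation:
After move 1 (R): R=RRRR U=WGWG F=GYGY D=YBYB B=WBWB
After move 2 (U'): U=GGWW F=OOGY R=GYRR B=RRWB L=WBOO
After move 3 (U'): U=GWGW F=WBGY R=OORR B=GYWB L=RROO
After move 4 (U'): U=WWGG F=RRGY R=WBRR B=OOWB L=GYOO
After move 5 (U'): U=WGWG F=GYGY R=RRRR B=WBWB L=OOOO
After move 6 (R): R=RRRR U=WYWY F=GBGB D=YWYW B=GBGB
Query 1: L[2] = O
Query 2: L[1] = O
Query 3: U[3] = Y
Query 4: D[0] = Y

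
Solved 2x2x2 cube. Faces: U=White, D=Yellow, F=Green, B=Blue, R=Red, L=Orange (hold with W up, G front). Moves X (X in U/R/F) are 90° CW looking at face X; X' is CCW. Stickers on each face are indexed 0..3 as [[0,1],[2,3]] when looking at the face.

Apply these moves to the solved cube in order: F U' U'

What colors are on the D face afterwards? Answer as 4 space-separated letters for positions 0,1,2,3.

After move 1 (F): F=GGGG U=WWOO R=WRWR D=RRYY L=OYOY
After move 2 (U'): U=WOWO F=OYGG R=GGWR B=WRBB L=BBOY
After move 3 (U'): U=OOWW F=BBGG R=OYWR B=GGBB L=WROY
Query: D face = RRYY

Answer: R R Y Y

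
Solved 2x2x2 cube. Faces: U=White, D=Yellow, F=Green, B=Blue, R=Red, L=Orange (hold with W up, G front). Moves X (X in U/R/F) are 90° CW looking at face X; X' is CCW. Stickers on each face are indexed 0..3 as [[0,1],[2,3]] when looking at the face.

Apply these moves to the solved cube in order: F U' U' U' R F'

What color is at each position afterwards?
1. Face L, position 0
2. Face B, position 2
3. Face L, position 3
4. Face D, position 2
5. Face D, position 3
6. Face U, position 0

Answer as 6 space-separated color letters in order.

Answer: G W O Y O O

Derivation:
After move 1 (F): F=GGGG U=WWOO R=WRWR D=RRYY L=OYOY
After move 2 (U'): U=WOWO F=OYGG R=GGWR B=WRBB L=BBOY
After move 3 (U'): U=OOWW F=BBGG R=OYWR B=GGBB L=WROY
After move 4 (U'): U=OWOW F=WRGG R=BBWR B=OYBB L=GGOY
After move 5 (R): R=WBRB U=OROG F=WRGY D=RBYO B=WYWB
After move 6 (F'): F=RYWG U=ORWR R=BBRB D=GYYO L=GGOO
Query 1: L[0] = G
Query 2: B[2] = W
Query 3: L[3] = O
Query 4: D[2] = Y
Query 5: D[3] = O
Query 6: U[0] = O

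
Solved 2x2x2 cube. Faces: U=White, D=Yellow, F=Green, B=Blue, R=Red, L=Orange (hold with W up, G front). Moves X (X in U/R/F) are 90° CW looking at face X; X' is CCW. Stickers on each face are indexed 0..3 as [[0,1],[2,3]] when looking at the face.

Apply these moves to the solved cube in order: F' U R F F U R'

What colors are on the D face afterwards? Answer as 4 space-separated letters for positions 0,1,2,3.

After move 1 (F'): F=GGGG U=WWRR R=YRYR D=OOYY L=OWOW
After move 2 (U): U=RWRW F=YRGG R=BBYR B=OWBB L=GGOW
After move 3 (R): R=YBRB U=RRRG F=YOGY D=OBYO B=WWWB
After move 4 (F): F=GYYO U=RRWG R=RBGB D=RYYO L=GOOB
After move 5 (F): F=YGOY U=RRBO R=WBGB D=GRYO L=GROY
After move 6 (U): U=BROR F=WBOY R=WWGB B=GRWB L=YGOY
After move 7 (R'): R=WBWG U=BWOG F=WROR D=GBYY B=ORRB
Query: D face = GBYY

Answer: G B Y Y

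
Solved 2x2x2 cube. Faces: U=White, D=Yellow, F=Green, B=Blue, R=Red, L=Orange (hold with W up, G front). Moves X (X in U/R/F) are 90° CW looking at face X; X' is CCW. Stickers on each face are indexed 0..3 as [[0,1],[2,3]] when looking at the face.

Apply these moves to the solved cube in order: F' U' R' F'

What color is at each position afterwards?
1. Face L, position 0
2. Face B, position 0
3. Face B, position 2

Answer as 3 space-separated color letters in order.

Answer: B Y O

Derivation:
After move 1 (F'): F=GGGG U=WWRR R=YRYR D=OOYY L=OWOW
After move 2 (U'): U=WRWR F=OWGG R=GGYR B=YRBB L=BBOW
After move 3 (R'): R=GRGY U=WBWY F=ORGR D=OWYG B=YROB
After move 4 (F'): F=RROG U=WBGG R=WROY D=BWYG L=BYOW
Query 1: L[0] = B
Query 2: B[0] = Y
Query 3: B[2] = O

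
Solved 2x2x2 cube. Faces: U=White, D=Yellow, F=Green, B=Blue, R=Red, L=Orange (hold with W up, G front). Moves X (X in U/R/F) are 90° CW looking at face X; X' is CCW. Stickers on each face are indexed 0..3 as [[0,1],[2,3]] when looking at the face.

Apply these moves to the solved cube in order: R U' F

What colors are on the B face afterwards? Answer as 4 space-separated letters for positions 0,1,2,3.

After move 1 (R): R=RRRR U=WGWG F=GYGY D=YBYB B=WBWB
After move 2 (U'): U=GGWW F=OOGY R=GYRR B=RRWB L=WBOO
After move 3 (F): F=GOYO U=GGOB R=WYWR D=RGYB L=WYOB
Query: B face = RRWB

Answer: R R W B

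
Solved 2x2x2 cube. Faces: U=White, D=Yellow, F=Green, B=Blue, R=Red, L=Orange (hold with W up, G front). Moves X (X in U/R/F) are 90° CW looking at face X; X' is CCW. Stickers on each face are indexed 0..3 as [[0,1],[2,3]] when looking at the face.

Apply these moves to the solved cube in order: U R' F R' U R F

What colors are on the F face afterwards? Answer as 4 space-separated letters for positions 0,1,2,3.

Answer: W R W R

Derivation:
After move 1 (U): U=WWWW F=RRGG R=BBRR B=OOBB L=GGOO
After move 2 (R'): R=BRBR U=WBWO F=RWGW D=YRYG B=YOYB
After move 3 (F): F=GRWW U=WBOG R=WROR D=BBYG L=GYOR
After move 4 (R'): R=RRWO U=WYOY F=GBWG D=BRYW B=GOBB
After move 5 (U): U=OWYY F=RRWG R=GOWO B=GYBB L=GBOR
After move 6 (R): R=WGOO U=ORYG F=RRWW D=BBYG B=YYWB
After move 7 (F): F=WRWR U=ORRB R=YGGO D=OWYG L=GBOB
Query: F face = WRWR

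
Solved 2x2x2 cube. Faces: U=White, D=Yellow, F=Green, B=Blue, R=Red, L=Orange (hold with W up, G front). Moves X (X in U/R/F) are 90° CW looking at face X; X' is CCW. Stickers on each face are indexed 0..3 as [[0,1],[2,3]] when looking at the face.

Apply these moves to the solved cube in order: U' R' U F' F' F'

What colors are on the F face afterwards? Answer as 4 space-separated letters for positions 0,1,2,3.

After move 1 (U'): U=WWWW F=OOGG R=GGRR B=RRBB L=BBOO
After move 2 (R'): R=GRGR U=WBWR F=OWGW D=YOYG B=YRYB
After move 3 (U): U=WWRB F=GRGW R=YRGR B=BBYB L=OWOO
After move 4 (F'): F=RWGG U=WWYG R=ORYR D=WOYG L=OBOR
After move 5 (F'): F=WGRG U=WWOY R=ORWR D=BRYG L=OGOY
After move 6 (F'): F=GGWR U=WWOW R=RRBR D=GYYG L=OYOO
Query: F face = GGWR

Answer: G G W R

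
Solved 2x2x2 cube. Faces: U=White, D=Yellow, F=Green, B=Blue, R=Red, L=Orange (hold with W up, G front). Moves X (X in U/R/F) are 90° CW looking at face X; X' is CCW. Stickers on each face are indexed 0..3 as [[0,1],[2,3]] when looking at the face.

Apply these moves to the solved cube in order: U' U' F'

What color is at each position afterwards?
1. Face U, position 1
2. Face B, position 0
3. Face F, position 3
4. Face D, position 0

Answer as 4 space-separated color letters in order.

Answer: W G G R

Derivation:
After move 1 (U'): U=WWWW F=OOGG R=GGRR B=RRBB L=BBOO
After move 2 (U'): U=WWWW F=BBGG R=OORR B=GGBB L=RROO
After move 3 (F'): F=BGBG U=WWOR R=YOYR D=ROYY L=RWOW
Query 1: U[1] = W
Query 2: B[0] = G
Query 3: F[3] = G
Query 4: D[0] = R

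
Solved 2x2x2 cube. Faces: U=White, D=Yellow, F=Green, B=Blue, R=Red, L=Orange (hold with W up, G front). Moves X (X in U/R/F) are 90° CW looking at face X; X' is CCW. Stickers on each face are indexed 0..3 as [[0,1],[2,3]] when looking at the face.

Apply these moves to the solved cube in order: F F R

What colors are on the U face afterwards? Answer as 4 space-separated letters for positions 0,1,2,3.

Answer: W G Y G

Derivation:
After move 1 (F): F=GGGG U=WWOO R=WRWR D=RRYY L=OYOY
After move 2 (F): F=GGGG U=WWYY R=OROR D=WWYY L=OROR
After move 3 (R): R=OORR U=WGYG F=GWGY D=WBYB B=YBWB
Query: U face = WGYG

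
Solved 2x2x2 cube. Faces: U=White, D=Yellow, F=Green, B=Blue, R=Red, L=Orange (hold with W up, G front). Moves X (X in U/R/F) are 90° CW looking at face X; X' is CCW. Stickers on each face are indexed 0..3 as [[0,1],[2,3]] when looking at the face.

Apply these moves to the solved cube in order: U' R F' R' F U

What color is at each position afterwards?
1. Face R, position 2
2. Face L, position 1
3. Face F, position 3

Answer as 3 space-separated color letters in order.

After move 1 (U'): U=WWWW F=OOGG R=GGRR B=RRBB L=BBOO
After move 2 (R): R=RGRG U=WOWG F=OYGY D=YBYR B=WRWB
After move 3 (F'): F=YYOG U=WORR R=BGYG D=BOYR L=BGOW
After move 4 (R'): R=GGBY U=WWRW F=YOOR D=BYYG B=RROB
After move 5 (F): F=OYRO U=WWWG R=RGWY D=BGYG L=BBOY
After move 6 (U): U=WWGW F=RGRO R=RRWY B=BBOB L=OYOY
Query 1: R[2] = W
Query 2: L[1] = Y
Query 3: F[3] = O

Answer: W Y O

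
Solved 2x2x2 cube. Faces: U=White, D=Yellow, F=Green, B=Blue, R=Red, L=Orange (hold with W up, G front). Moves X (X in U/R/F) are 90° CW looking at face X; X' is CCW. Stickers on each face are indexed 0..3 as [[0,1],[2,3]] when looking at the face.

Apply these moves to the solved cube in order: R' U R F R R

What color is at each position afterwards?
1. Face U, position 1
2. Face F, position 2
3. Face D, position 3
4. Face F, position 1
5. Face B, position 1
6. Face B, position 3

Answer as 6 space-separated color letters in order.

Answer: R G W W O B

Derivation:
After move 1 (R'): R=RRRR U=WBWB F=GWGW D=YGYG B=YBYB
After move 2 (U): U=WWBB F=RRGW R=YBRR B=OOYB L=GWOO
After move 3 (R): R=RYRB U=WRBW F=RGGG D=YYYO B=BOWB
After move 4 (F): F=GRGG U=WROW R=BYWB D=RRYO L=GYOY
After move 5 (R): R=WBBY U=WROG F=GRGO D=RWYB B=WORB
After move 6 (R): R=BWYB U=WROO F=GWGB D=RRYW B=GORB
Query 1: U[1] = R
Query 2: F[2] = G
Query 3: D[3] = W
Query 4: F[1] = W
Query 5: B[1] = O
Query 6: B[3] = B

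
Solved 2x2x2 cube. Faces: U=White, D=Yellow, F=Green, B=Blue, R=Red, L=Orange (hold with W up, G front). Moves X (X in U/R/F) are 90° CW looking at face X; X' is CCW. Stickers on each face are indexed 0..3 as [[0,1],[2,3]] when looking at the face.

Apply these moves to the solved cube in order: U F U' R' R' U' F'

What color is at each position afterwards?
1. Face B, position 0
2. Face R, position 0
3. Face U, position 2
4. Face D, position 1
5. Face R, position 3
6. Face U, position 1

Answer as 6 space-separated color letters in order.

After move 1 (U): U=WWWW F=RRGG R=BBRR B=OOBB L=GGOO
After move 2 (F): F=GRGR U=WWOG R=WBWR D=RBYY L=GYOY
After move 3 (U'): U=WGWO F=GYGR R=GRWR B=WBBB L=OOOY
After move 4 (R'): R=RRGW U=WBWW F=GGGO D=RYYR B=YBBB
After move 5 (R'): R=RWRG U=WBWY F=GBGW D=RGYO B=RBYB
After move 6 (U'): U=BYWW F=OOGW R=GBRG B=RWYB L=RBOY
After move 7 (F'): F=OWOG U=BYGR R=GBRG D=BYYO L=RWOW
Query 1: B[0] = R
Query 2: R[0] = G
Query 3: U[2] = G
Query 4: D[1] = Y
Query 5: R[3] = G
Query 6: U[1] = Y

Answer: R G G Y G Y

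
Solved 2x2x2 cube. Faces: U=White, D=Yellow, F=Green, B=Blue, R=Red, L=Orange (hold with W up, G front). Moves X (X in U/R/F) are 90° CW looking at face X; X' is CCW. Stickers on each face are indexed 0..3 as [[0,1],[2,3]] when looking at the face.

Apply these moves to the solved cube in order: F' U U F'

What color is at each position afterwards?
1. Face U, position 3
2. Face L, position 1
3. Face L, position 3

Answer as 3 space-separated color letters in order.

Answer: Y W W

Derivation:
After move 1 (F'): F=GGGG U=WWRR R=YRYR D=OOYY L=OWOW
After move 2 (U): U=RWRW F=YRGG R=BBYR B=OWBB L=GGOW
After move 3 (U): U=RRWW F=BBGG R=OWYR B=GGBB L=YROW
After move 4 (F'): F=BGBG U=RROY R=OWOR D=RWYY L=YWOW
Query 1: U[3] = Y
Query 2: L[1] = W
Query 3: L[3] = W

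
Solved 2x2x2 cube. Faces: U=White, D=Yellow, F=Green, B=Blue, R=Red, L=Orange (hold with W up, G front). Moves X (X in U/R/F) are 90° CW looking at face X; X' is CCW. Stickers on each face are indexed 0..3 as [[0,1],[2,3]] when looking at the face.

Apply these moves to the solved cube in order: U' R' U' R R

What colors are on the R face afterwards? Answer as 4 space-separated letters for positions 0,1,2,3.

Answer: R G W O

Derivation:
After move 1 (U'): U=WWWW F=OOGG R=GGRR B=RRBB L=BBOO
After move 2 (R'): R=GRGR U=WBWR F=OWGW D=YOYG B=YRYB
After move 3 (U'): U=BRWW F=BBGW R=OWGR B=GRYB L=YROO
After move 4 (R): R=GORW U=BBWW F=BOGG D=YYYG B=WRRB
After move 5 (R): R=RGWO U=BOWG F=BYGG D=YRYW B=WRBB
Query: R face = RGWO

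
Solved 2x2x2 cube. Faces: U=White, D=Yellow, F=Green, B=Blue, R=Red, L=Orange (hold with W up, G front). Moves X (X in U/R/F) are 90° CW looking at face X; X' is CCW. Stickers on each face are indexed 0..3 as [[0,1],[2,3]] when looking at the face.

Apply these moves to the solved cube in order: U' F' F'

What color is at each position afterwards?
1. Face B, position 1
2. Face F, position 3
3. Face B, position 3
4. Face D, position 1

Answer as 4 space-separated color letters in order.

After move 1 (U'): U=WWWW F=OOGG R=GGRR B=RRBB L=BBOO
After move 2 (F'): F=OGOG U=WWGR R=YGYR D=BOYY L=BWOW
After move 3 (F'): F=GGOO U=WWYY R=OGBR D=WWYY L=BROG
Query 1: B[1] = R
Query 2: F[3] = O
Query 3: B[3] = B
Query 4: D[1] = W

Answer: R O B W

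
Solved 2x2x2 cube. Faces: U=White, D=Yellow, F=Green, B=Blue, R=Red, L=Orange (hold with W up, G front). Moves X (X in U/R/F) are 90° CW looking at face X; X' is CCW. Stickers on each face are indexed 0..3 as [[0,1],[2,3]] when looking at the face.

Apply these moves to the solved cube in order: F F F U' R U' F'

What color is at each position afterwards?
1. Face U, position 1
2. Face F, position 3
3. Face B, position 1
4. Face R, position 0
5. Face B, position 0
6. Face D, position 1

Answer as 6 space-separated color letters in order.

Answer: G G G B Y W

Derivation:
After move 1 (F): F=GGGG U=WWOO R=WRWR D=RRYY L=OYOY
After move 2 (F): F=GGGG U=WWYY R=OROR D=WWYY L=OROR
After move 3 (F): F=GGGG U=WWRR R=YRYR D=OOYY L=OWOW
After move 4 (U'): U=WRWR F=OWGG R=GGYR B=YRBB L=BBOW
After move 5 (R): R=YGRG U=WWWG F=OOGY D=OBYY B=RRRB
After move 6 (U'): U=WGWW F=BBGY R=OORG B=YGRB L=RROW
After move 7 (F'): F=BYBG U=WGOR R=BOOG D=RWYY L=RWOW
Query 1: U[1] = G
Query 2: F[3] = G
Query 3: B[1] = G
Query 4: R[0] = B
Query 5: B[0] = Y
Query 6: D[1] = W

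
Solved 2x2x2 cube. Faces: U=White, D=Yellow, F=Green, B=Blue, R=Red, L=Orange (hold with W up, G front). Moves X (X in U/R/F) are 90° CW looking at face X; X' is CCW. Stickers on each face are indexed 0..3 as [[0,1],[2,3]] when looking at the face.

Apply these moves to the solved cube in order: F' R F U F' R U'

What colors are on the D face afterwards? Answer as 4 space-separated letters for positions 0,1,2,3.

After move 1 (F'): F=GGGG U=WWRR R=YRYR D=OOYY L=OWOW
After move 2 (R): R=YYRR U=WGRG F=GOGY D=OBYB B=RBWB
After move 3 (F): F=GGYO U=WGWW R=RYGR D=RYYB L=OOOB
After move 4 (U): U=WWWG F=RYYO R=RBGR B=OOWB L=GGOB
After move 5 (F'): F=YORY U=WWRG R=YBRR D=GBYB L=GGOW
After move 6 (R): R=RYRB U=WORY F=YBRB D=GWYO B=GOWB
After move 7 (U'): U=OYWR F=GGRB R=YBRB B=RYWB L=GOOW
Query: D face = GWYO

Answer: G W Y O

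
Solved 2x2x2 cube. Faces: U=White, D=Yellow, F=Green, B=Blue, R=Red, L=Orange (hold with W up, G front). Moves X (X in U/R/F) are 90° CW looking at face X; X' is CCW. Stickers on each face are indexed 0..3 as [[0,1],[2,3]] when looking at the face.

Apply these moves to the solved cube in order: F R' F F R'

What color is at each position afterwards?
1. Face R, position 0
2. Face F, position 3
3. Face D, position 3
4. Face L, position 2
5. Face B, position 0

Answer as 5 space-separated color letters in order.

After move 1 (F): F=GGGG U=WWOO R=WRWR D=RRYY L=OYOY
After move 2 (R'): R=RRWW U=WBOB F=GWGO D=RGYG B=YBRB
After move 3 (F): F=GGOW U=WBYY R=ORBW D=WRYG L=OROG
After move 4 (F): F=OGWG U=WBGR R=YRYW D=BOYG L=OWOR
After move 5 (R'): R=RWYY U=WRGY F=OBWR D=BGYG B=GBOB
Query 1: R[0] = R
Query 2: F[3] = R
Query 3: D[3] = G
Query 4: L[2] = O
Query 5: B[0] = G

Answer: R R G O G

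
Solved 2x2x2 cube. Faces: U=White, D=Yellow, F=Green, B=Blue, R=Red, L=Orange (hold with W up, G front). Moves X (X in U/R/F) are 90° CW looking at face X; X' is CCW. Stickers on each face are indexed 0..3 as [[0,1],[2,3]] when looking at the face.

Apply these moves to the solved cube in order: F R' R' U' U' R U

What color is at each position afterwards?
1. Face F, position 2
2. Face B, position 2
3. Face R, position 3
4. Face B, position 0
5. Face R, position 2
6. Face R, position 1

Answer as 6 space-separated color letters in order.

After move 1 (F): F=GGGG U=WWOO R=WRWR D=RRYY L=OYOY
After move 2 (R'): R=RRWW U=WBOB F=GWGO D=RGYG B=YBRB
After move 3 (R'): R=RWRW U=WROY F=GBGB D=RWYO B=GBGB
After move 4 (U'): U=RYWO F=OYGB R=GBRW B=RWGB L=GBOY
After move 5 (U'): U=YORW F=GBGB R=OYRW B=GBGB L=RWOY
After move 6 (R): R=ROWY U=YBRB F=GWGO D=RGYG B=WBOB
After move 7 (U): U=RYBB F=ROGO R=WBWY B=RWOB L=GWOY
Query 1: F[2] = G
Query 2: B[2] = O
Query 3: R[3] = Y
Query 4: B[0] = R
Query 5: R[2] = W
Query 6: R[1] = B

Answer: G O Y R W B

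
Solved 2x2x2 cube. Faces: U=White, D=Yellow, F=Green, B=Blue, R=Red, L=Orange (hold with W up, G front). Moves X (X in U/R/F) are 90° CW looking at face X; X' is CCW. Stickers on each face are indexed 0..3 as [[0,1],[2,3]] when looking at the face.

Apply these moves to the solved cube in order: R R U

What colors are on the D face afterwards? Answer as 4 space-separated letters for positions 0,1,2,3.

After move 1 (R): R=RRRR U=WGWG F=GYGY D=YBYB B=WBWB
After move 2 (R): R=RRRR U=WYWY F=GBGB D=YWYW B=GBGB
After move 3 (U): U=WWYY F=RRGB R=GBRR B=OOGB L=GBOO
Query: D face = YWYW

Answer: Y W Y W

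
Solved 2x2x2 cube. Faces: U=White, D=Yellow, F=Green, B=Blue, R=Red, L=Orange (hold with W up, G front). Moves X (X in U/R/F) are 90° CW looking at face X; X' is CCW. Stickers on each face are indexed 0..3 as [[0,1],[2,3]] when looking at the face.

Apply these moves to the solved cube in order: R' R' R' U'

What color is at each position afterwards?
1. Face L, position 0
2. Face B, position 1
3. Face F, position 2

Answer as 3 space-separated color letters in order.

After move 1 (R'): R=RRRR U=WBWB F=GWGW D=YGYG B=YBYB
After move 2 (R'): R=RRRR U=WYWY F=GBGB D=YWYW B=GBGB
After move 3 (R'): R=RRRR U=WGWG F=GYGY D=YBYB B=WBWB
After move 4 (U'): U=GGWW F=OOGY R=GYRR B=RRWB L=WBOO
Query 1: L[0] = W
Query 2: B[1] = R
Query 3: F[2] = G

Answer: W R G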